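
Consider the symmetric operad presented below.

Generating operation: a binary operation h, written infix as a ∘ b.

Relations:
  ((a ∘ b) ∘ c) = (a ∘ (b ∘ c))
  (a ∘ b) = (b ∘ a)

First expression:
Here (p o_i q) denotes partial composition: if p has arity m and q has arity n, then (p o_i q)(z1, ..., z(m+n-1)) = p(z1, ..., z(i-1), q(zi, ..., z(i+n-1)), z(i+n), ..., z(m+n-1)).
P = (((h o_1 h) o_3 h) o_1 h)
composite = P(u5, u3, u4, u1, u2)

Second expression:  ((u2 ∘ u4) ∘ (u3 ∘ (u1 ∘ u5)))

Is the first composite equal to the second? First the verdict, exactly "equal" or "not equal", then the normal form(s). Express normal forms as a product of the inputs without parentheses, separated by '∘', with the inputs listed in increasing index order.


equal — both sides give u1 ∘ u2 ∘ u3 ∘ u4 ∘ u5


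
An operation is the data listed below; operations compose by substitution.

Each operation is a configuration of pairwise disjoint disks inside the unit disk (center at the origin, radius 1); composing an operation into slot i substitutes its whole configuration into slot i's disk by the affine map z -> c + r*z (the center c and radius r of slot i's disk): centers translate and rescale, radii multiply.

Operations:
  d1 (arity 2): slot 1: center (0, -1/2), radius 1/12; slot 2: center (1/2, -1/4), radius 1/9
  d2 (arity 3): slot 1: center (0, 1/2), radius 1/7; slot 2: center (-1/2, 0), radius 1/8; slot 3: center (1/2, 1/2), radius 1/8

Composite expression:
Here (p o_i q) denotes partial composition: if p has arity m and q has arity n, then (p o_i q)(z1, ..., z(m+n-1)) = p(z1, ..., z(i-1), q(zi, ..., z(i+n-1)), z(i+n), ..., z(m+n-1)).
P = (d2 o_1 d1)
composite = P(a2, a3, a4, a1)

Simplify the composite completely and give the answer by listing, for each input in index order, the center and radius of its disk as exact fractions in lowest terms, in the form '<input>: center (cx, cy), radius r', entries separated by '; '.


a1: center (1/2, 1/2), radius 1/8; a2: center (0, 3/7), radius 1/84; a3: center (1/14, 13/28), radius 1/63; a4: center (-1/2, 0), radius 1/8

Each a-disk chains the slot maps above it in d2; radii multiply.
tracing a2 down its 2-map path: center (0, 3/7), radius 1/84
tracing a3 down its 2-map path: center (1/14, 13/28), radius 1/63
tracing a4 down its 1-map path: center (-1/2, 0), radius 1/8
tracing a1 down its 1-map path: center (1/2, 1/2), radius 1/8


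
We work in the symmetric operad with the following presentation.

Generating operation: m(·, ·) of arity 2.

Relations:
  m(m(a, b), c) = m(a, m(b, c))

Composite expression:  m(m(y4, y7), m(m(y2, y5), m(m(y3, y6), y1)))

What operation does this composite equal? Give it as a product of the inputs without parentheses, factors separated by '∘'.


y4 ∘ y7 ∘ y2 ∘ y5 ∘ y3 ∘ y6 ∘ y1


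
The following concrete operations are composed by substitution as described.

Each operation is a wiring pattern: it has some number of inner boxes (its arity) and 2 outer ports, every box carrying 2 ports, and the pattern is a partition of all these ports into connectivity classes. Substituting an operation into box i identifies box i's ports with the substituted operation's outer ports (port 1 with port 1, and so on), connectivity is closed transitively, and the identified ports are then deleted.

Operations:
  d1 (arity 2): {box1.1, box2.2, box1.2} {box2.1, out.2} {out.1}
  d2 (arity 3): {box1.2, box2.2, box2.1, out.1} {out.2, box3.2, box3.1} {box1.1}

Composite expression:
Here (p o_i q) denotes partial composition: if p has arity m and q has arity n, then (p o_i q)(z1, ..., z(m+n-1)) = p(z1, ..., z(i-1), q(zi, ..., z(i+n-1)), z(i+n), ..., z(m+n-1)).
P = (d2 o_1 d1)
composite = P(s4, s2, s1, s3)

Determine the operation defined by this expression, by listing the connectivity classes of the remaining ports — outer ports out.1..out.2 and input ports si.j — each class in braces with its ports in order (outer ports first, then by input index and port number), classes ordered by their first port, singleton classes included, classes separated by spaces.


Substituting into d2 glues patterns; closure does the rest.
d1 over (s4, s2) gives {out.1} {out.2, s2.1} {s2.2, s4.1, s4.2}, out.j being that stage's outer ports
d2 over (s4, s2, s1, s3) gives {out.1, s1.1, s1.2, s2.1} {out.2, s3.1, s3.2} {s2.2, s4.1, s4.2}, out.j being that stage's outer ports

{out.1, s1.1, s1.2, s2.1} {out.2, s3.1, s3.2} {s2.2, s4.1, s4.2}


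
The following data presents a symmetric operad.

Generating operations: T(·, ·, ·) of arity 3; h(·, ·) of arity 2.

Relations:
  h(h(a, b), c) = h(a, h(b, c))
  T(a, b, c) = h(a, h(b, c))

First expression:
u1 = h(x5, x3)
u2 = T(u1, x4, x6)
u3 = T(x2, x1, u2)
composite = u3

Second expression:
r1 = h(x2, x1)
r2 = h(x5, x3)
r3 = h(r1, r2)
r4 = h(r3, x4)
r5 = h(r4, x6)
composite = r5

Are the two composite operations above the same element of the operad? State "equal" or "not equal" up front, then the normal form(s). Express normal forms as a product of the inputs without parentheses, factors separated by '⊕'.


equal; both compose to x2 ⊕ x1 ⊕ x5 ⊕ x3 ⊕ x4 ⊕ x6

Reducing the first expression gives x2 ⊕ x1 ⊕ x5 ⊕ x3 ⊕ x4 ⊕ x6
Reducing the second expression gives x2 ⊕ x1 ⊕ x5 ⊕ x3 ⊕ x4 ⊕ x6
The forms coincide; equal.


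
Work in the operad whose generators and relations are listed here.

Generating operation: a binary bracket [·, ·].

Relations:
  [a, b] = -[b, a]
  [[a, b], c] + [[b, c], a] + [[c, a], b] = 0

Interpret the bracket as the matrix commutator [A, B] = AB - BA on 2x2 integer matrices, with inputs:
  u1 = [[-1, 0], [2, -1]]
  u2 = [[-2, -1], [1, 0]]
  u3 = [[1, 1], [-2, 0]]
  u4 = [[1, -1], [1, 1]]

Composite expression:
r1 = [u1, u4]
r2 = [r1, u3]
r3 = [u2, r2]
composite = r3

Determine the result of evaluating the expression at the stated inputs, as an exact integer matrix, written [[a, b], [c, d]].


[[-12, -8], [16, 12]]

[u1, u4] = [[2, 0], [0, -2]]
[[u1, u4], u3] = [[0, 4], [8, 0]]
[u2, [[u1, u4], u3]] = [[-12, -8], [16, 12]]


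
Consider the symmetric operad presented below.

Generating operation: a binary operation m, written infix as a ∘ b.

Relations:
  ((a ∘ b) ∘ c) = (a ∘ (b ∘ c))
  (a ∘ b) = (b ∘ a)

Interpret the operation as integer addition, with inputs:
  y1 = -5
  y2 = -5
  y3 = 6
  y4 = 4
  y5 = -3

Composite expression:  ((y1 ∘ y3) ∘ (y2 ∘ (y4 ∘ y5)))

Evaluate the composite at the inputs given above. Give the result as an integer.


-3

(y1 ∘ y3) = 1
(y4 ∘ y5) = 1
(y2 ∘ (y4 ∘ y5)) = -4
((y1 ∘ y3) ∘ (y2 ∘ (y4 ∘ y5))) = -3


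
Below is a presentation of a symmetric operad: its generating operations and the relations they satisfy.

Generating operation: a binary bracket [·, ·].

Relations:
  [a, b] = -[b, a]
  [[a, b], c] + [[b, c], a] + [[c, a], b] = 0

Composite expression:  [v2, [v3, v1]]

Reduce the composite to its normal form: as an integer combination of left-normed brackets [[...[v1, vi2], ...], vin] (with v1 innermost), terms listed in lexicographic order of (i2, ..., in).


[[v1, v3], v2]

Antisymmetry and Jacobi reduce to v1-anchored left-normed brackets.
Composite bracket: [v2, [v3, v1]]
The bracket unfolds into 4 signed words via [a, b] = ab - ba (2^2 = 4).
Coefficients come from the v1-initial words:
  v1v3v2 (sign +1) contributes +[[v1, v3], v2]


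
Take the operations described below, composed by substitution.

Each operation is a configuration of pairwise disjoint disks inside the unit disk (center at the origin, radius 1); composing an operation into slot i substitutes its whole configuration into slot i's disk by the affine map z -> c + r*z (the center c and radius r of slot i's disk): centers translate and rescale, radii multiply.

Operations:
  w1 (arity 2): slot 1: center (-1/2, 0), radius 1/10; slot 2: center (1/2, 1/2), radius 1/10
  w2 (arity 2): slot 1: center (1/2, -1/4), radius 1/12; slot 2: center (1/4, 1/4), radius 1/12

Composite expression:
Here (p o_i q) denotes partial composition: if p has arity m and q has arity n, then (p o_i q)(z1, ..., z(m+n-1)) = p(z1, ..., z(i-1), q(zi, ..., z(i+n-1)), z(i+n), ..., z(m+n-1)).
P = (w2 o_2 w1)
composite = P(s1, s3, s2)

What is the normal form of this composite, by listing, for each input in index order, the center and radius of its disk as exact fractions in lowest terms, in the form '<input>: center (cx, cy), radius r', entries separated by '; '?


Below w2, radii multiply path by path; the s-disk centers shift.
s1 passes through 1 substitution, ending at center (1/2, -1/4), radius 1/12
s3 passes through 2 substitutions, ending at center (5/24, 1/4), radius 1/120
s2 passes through 2 substitutions, ending at center (7/24, 7/24), radius 1/120

s1: center (1/2, -1/4), radius 1/12; s2: center (7/24, 7/24), radius 1/120; s3: center (5/24, 1/4), radius 1/120


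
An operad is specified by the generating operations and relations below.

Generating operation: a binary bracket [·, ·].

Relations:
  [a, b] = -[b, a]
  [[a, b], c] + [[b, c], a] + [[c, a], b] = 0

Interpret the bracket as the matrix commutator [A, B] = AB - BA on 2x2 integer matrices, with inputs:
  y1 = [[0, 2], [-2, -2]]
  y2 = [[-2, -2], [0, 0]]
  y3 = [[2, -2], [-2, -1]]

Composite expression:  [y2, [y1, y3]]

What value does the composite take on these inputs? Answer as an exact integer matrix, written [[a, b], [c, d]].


[[4, -12], [-4, -4]]

[y1, y3] = [[-8, -10], [-2, 8]]
[y2, [y1, y3]] = [[4, -12], [-4, -4]]


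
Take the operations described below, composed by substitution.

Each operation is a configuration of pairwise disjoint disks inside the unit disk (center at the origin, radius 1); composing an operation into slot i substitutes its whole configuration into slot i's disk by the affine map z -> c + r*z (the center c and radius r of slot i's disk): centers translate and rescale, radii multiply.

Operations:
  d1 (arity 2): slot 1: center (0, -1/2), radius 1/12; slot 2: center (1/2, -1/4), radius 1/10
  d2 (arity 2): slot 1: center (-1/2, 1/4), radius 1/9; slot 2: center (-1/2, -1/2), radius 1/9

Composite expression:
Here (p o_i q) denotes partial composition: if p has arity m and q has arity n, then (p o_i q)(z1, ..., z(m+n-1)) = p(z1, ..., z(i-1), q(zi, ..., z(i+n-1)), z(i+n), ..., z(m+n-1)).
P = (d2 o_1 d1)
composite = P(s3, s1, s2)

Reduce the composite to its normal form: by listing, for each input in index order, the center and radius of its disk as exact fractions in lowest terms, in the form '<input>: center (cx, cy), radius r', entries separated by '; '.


s1: center (-4/9, 2/9), radius 1/90; s2: center (-1/2, -1/2), radius 1/9; s3: center (-1/2, 7/36), radius 1/108

Below d2, radii multiply path by path; the s-disk centers shift.
input s3: applying the 2 nested substitutions gives center (-1/2, 7/36), radius 1/108
input s1: applying the 2 nested substitutions gives center (-4/9, 2/9), radius 1/90
input s2: applying the 1 nested substitution gives center (-1/2, -1/2), radius 1/9


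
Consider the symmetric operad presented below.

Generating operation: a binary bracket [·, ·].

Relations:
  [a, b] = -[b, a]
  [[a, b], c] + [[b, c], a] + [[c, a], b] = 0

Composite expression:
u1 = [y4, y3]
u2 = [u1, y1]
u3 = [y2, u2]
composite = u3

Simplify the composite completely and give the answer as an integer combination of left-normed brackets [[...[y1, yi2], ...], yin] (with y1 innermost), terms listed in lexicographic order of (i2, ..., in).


-[[[y1, y3], y4], y2] + [[[y1, y4], y3], y2]

In the tensor algebra, words opening y1 carry the y1-anchored form.
Composite bracket: [y2, [[y4, y3], y1]]
Applying ab - ba throughout gives 8 signed words (2^3 = 8).
The y1-initial words carry the normal form:
  word y1y3y4y2 has sign -1, contributing -[[[y1, y3], y4], y2]
  word y1y4y3y2 has sign +1, contributing +[[[y1, y4], y3], y2]


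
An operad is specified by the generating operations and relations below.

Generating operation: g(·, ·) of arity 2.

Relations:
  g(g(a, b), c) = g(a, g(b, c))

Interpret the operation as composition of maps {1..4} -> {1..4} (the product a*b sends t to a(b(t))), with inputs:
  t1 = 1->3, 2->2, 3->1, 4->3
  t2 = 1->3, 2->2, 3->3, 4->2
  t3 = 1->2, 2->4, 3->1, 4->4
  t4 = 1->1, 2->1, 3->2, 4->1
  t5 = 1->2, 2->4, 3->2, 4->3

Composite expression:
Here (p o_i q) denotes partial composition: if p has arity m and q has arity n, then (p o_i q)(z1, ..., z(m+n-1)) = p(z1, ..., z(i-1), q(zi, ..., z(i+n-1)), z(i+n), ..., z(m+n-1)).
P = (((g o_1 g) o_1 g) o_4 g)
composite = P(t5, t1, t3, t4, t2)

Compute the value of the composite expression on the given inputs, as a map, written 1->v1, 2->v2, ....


1->2, 2->4, 3->2, 4->4

g(t5, t1) = 1->2, 2->4, 3->2, 4->2
g(g(t5, t1), t3) = 1->4, 2->2, 3->2, 4->2
g(t4, t2) = 1->2, 2->1, 3->2, 4->1
g(g(g(t5, t1), t3), g(t4, t2)) = 1->2, 2->4, 3->2, 4->4


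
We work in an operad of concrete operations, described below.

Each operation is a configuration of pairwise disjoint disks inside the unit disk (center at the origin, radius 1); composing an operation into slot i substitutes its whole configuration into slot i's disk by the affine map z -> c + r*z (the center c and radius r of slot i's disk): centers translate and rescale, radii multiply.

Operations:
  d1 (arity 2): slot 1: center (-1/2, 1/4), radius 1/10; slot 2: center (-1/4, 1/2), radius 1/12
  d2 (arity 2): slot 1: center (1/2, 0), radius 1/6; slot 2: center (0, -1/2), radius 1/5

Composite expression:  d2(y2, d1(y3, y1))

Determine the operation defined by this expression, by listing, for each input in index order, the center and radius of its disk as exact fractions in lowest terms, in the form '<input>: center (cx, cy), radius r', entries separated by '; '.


y1: center (-1/20, -2/5), radius 1/60; y2: center (1/2, 0), radius 1/6; y3: center (-1/10, -9/20), radius 1/50

Nesting under d2 composes maps z -> c + r*z down each y-path.
y2: after 1 affine step, its disk has center (1/2, 0), radius 1/6
y3: after 2 affine steps, its disk has center (-1/10, -9/20), radius 1/50
y1: after 2 affine steps, its disk has center (-1/20, -2/5), radius 1/60


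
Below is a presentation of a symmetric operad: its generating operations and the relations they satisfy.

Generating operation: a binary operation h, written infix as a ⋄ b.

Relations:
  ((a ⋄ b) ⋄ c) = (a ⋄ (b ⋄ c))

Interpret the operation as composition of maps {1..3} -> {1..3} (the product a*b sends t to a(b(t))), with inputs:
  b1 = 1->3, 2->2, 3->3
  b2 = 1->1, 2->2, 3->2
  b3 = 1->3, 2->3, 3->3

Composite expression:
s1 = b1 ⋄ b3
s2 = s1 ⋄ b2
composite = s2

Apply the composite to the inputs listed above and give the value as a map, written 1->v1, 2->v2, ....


1->3, 2->3, 3->3

(b1 ⋄ b3) = 1->3, 2->3, 3->3
((b1 ⋄ b3) ⋄ b2) = 1->3, 2->3, 3->3


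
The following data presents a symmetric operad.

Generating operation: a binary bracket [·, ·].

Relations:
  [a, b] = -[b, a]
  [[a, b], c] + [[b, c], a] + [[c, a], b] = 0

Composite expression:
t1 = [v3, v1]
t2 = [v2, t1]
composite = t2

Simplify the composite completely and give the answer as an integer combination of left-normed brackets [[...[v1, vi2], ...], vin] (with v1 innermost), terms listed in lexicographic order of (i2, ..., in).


[[v1, v3], v2]

Left-normed coefficients sit on the v1-initial expansion words.
Composite bracket: [v2, [v3, v1]]
Full expansion: 4 signed words from ab - ba (2^2 = 4).
Words beginning with v1 determine it all:
  v1v3v2 (sign +1) contributes +[[v1, v3], v2]


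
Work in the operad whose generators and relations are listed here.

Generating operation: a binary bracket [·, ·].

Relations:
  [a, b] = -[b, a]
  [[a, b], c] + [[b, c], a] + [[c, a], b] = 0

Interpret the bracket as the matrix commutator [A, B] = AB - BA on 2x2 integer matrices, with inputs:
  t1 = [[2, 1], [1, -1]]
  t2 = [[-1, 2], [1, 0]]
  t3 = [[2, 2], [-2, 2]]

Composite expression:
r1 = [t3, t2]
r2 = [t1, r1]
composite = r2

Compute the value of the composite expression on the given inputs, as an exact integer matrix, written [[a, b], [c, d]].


[[0, -6], [6, 0]]

[t3, t2] = [[6, 2], [2, -6]]
[t1, [t3, t2]] = [[0, -6], [6, 0]]


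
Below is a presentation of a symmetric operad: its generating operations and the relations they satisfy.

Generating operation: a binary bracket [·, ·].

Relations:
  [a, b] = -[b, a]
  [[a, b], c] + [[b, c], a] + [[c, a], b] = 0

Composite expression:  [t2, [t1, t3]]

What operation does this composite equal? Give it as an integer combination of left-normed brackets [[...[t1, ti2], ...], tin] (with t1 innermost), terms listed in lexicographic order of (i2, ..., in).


Skip Jacobi rewriting: expand, keep t1-initial words, read off terms.
Composite bracket: [t2, [t1, t3]]
Under [a, b] = ab - ba we get 4 signed associative words (2^2 = 4).
Coefficients come from the t1-initial words:
  sign of t1t3t2 is -1, so it contributes -[[t1, t3], t2]

-[[t1, t3], t2]


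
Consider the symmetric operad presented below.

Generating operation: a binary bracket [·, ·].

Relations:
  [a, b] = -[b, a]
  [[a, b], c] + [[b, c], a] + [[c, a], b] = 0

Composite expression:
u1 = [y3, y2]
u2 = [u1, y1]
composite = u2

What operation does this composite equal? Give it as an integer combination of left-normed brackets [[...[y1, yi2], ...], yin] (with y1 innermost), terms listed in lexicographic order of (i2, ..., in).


[[y1, y2], y3] - [[y1, y3], y2]


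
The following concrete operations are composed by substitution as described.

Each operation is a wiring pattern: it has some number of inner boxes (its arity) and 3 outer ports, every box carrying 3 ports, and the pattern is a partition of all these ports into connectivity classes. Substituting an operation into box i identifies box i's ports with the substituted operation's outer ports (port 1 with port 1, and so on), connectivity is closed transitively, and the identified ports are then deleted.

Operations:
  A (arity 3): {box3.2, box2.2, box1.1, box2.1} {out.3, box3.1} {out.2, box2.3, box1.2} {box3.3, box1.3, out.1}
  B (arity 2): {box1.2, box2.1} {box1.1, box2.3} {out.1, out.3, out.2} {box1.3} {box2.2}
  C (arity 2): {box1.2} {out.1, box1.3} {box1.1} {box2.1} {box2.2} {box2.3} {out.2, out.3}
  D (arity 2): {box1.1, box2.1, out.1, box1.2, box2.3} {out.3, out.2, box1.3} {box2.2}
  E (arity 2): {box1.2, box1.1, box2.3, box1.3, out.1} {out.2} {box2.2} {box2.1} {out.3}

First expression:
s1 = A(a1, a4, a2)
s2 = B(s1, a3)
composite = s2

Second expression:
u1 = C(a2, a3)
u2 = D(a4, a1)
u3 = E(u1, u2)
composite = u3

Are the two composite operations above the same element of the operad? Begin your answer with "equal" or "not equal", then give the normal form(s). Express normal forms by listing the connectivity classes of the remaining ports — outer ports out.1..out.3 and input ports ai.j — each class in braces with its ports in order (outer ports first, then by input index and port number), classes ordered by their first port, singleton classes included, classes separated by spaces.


not equal — first {out.1, out.2, out.3} {a1.1, a2.2, a4.1, a4.2} {a1.2, a3.1, a4.3} {a1.3, a2.3, a3.3} {a2.1} {a3.2}, second {out.1, a2.3, a4.3} {out.2} {out.3} {a1.1, a1.3, a4.1, a4.2} {a1.2} {a2.1} {a2.2} {a3.1} {a3.2} {a3.3}


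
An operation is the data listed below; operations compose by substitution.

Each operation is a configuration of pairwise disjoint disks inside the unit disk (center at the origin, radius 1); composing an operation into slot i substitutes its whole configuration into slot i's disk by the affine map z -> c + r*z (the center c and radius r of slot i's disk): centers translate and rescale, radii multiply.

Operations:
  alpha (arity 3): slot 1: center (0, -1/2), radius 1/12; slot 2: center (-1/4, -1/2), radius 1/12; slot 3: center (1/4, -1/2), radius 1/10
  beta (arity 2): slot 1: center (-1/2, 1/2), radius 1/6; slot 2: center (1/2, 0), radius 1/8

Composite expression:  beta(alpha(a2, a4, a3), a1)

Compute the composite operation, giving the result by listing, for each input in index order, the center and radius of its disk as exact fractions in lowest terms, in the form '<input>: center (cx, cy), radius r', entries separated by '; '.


a1: center (1/2, 0), radius 1/8; a2: center (-1/2, 5/12), radius 1/72; a3: center (-11/24, 5/12), radius 1/60; a4: center (-13/24, 5/12), radius 1/72

Nesting under beta composes maps z -> c + r*z down each a-path.
input a2: applying the 2 nested substitutions gives center (-1/2, 5/12), radius 1/72
input a4: applying the 2 nested substitutions gives center (-13/24, 5/12), radius 1/72
input a3: applying the 2 nested substitutions gives center (-11/24, 5/12), radius 1/60
input a1: applying the 1 nested substitution gives center (1/2, 0), radius 1/8


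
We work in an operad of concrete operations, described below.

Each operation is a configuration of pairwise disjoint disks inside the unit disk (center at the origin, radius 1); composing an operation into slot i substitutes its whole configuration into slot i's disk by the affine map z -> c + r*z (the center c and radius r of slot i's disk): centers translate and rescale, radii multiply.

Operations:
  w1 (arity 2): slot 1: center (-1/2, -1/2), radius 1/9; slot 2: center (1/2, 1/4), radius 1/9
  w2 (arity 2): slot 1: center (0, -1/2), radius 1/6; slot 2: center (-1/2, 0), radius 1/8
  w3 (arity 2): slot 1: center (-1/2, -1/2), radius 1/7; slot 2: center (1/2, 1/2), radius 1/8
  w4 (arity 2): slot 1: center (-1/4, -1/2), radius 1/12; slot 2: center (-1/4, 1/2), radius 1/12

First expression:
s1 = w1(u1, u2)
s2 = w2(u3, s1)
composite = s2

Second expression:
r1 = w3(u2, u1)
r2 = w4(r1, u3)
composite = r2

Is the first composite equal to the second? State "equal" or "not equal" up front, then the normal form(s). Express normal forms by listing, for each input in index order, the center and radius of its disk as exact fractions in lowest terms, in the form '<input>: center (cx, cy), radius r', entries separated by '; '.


not equal — first u1: center (-9/16, -1/16), radius 1/72; u2: center (-7/16, 1/32), radius 1/72; u3: center (0, -1/2), radius 1/6, second u1: center (-5/24, -11/24), radius 1/96; u2: center (-7/24, -13/24), radius 1/84; u3: center (-1/4, 1/2), radius 1/12

Reducing the first expression gives u1: center (-9/16, -1/16), radius 1/72; u2: center (-7/16, 1/32), radius 1/72; u3: center (0, -1/2), radius 1/6
Reducing the second expression gives u1: center (-5/24, -11/24), radius 1/96; u2: center (-7/24, -13/24), radius 1/84; u3: center (-1/4, 1/2), radius 1/12
The normal forms differ: not equal.


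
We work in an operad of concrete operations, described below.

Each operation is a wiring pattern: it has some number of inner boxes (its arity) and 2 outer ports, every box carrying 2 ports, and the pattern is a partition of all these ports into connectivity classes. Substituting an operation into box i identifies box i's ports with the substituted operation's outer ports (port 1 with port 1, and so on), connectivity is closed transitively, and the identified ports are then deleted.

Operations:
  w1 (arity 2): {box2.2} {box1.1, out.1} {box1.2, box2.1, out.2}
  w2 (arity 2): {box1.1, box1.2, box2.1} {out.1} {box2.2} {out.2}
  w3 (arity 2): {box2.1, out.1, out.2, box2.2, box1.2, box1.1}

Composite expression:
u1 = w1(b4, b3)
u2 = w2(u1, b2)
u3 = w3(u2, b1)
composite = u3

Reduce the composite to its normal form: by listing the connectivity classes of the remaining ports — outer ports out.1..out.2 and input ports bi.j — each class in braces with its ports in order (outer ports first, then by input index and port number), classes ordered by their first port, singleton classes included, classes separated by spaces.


{out.1, out.2, b1.1, b1.2} {b2.1, b3.1, b4.1, b4.2} {b2.2} {b3.2}

Two ports join when wires chain via w3-identified ports.
after w1, the pattern on (b4, b3) reads {out.1, b4.1} {out.2, b3.1, b4.2} {b3.2} (out.j = its outer ports)
after w2, the pattern on (b4, b3, b2) reads {out.1} {out.2} {b2.1, b3.1, b4.1, b4.2} {b2.2} {b3.2} (out.j = its outer ports)
after w3, the pattern on (b4, b3, b2, b1) reads {out.1, out.2, b1.1, b1.2} {b2.1, b3.1, b4.1, b4.2} {b2.2} {b3.2} (out.j = its outer ports)


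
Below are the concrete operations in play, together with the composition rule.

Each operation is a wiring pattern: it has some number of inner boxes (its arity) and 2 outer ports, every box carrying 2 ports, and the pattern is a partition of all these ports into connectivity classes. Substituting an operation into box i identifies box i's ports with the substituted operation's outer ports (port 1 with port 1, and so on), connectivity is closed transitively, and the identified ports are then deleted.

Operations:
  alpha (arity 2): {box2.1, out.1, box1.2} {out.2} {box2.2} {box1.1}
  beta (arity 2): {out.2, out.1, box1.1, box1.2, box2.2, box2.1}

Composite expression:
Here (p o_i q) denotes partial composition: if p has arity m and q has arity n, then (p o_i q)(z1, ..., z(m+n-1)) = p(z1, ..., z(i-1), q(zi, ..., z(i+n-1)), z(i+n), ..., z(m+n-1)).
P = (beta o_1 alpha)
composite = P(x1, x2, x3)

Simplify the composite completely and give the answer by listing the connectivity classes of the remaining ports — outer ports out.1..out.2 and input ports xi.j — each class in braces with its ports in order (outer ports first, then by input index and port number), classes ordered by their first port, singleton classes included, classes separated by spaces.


{out.1, out.2, x1.2, x2.1, x3.1, x3.2} {x1.1} {x2.2}

Connectivity passes through glued beta-boundaries; trace each wire chain.
through alpha, on inputs (x1, x2): {out.1, x1.2, x2.1} {out.2} {x1.1} {x2.2} (out.j = stage outer ports)
through beta, on inputs (x1, x2, x3): {out.1, out.2, x1.2, x2.1, x3.1, x3.2} {x1.1} {x2.2} (out.j = stage outer ports)


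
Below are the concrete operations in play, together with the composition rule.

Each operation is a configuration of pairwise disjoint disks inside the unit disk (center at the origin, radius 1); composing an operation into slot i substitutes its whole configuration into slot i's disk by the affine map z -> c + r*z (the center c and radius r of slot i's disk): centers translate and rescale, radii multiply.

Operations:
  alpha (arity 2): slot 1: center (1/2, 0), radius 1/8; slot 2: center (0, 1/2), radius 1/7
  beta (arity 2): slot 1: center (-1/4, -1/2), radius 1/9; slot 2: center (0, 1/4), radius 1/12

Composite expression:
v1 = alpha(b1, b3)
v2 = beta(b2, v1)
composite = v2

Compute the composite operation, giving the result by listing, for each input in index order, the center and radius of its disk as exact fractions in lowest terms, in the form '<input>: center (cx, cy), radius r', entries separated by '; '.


b1: center (1/24, 1/4), radius 1/96; b2: center (-1/4, -1/2), radius 1/9; b3: center (0, 7/24), radius 1/84

Nesting under beta composes maps z -> c + r*z down each b-path.
input b2: composing its 1 substitution step yields center (-1/4, -1/2), radius 1/9
input b1: composing its 2 substitution steps yields center (1/24, 1/4), radius 1/96
input b3: composing its 2 substitution steps yields center (0, 7/24), radius 1/84


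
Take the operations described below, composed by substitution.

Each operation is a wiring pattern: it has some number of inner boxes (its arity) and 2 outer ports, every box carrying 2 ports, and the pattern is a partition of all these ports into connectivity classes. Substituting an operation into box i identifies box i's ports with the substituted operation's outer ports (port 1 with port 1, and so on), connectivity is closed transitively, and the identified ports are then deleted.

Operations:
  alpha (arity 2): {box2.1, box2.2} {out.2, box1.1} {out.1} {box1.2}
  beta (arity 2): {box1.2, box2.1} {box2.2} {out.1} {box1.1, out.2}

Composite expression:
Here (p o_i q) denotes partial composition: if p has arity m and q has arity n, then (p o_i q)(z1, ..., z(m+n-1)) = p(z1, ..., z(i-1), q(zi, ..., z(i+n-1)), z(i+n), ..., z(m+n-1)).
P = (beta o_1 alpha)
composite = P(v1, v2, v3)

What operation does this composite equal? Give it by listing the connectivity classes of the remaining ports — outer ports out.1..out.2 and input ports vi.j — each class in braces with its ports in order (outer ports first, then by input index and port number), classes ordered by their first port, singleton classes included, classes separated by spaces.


Reachability decides: close wires over beta-identified ports.
composing alpha on (v1, v2), with out.j its own outer ports: {out.1} {out.2, v1.1} {v1.2} {v2.1, v2.2}
composing beta on (v1, v2, v3), with out.j its own outer ports: {out.1} {out.2} {v1.1, v3.1} {v1.2} {v2.1, v2.2} {v3.2}

{out.1} {out.2} {v1.1, v3.1} {v1.2} {v2.1, v2.2} {v3.2}


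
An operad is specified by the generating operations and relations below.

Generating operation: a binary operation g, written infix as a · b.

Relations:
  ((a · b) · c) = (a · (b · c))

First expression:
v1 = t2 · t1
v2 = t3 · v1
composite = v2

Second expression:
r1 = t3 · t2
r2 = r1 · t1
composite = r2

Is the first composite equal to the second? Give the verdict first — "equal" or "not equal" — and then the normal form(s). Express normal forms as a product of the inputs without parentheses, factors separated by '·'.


equal: each reduces to t3 · t2 · t1


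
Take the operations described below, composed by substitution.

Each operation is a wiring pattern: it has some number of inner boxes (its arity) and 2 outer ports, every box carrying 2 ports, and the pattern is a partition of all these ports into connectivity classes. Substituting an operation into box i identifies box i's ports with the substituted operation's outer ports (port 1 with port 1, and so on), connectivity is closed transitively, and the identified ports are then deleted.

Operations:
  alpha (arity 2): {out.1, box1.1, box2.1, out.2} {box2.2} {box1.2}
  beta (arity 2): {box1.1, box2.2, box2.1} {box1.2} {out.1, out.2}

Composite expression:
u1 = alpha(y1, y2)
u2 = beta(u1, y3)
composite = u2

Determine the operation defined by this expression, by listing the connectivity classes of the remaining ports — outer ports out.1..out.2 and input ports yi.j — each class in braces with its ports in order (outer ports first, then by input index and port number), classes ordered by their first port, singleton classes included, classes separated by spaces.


{out.1, out.2} {y1.1, y2.1, y3.1, y3.2} {y1.2} {y2.2}

After gluing at beta, chains via deleted ports link the y-ports.
the subtree at alpha composes to {out.1, out.2, y1.1, y2.1} {y1.2} {y2.2} on (y1, y2); out.j = own outer ports
the subtree at beta composes to {out.1, out.2} {y1.1, y2.1, y3.1, y3.2} {y1.2} {y2.2} on (y1, y2, y3); out.j = own outer ports


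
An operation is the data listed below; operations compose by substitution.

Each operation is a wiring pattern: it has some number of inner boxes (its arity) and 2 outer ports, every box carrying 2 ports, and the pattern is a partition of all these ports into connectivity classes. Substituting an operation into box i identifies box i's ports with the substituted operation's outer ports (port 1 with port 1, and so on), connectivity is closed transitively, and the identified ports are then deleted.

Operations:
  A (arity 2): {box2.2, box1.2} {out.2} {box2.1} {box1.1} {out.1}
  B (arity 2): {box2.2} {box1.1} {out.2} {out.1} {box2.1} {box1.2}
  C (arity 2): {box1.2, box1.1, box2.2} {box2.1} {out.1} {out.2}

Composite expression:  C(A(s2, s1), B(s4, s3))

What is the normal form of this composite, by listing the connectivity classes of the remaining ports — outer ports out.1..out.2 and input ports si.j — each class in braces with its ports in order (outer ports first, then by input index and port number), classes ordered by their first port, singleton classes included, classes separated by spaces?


Reachability decides: close wires over C-identified ports.
after A, the pattern on (s2, s1) reads {out.1} {out.2} {s1.1} {s1.2, s2.2} {s2.1} (out.j = its outer ports)
after B, the pattern on (s4, s3) reads {out.1} {out.2} {s3.1} {s3.2} {s4.1} {s4.2} (out.j = its outer ports)
after C, the pattern on (s2, s1, s4, s3) reads {out.1} {out.2} {s1.1} {s1.2, s2.2} {s2.1} {s3.1} {s3.2} {s4.1} {s4.2} (out.j = its outer ports)

{out.1} {out.2} {s1.1} {s1.2, s2.2} {s2.1} {s3.1} {s3.2} {s4.1} {s4.2}


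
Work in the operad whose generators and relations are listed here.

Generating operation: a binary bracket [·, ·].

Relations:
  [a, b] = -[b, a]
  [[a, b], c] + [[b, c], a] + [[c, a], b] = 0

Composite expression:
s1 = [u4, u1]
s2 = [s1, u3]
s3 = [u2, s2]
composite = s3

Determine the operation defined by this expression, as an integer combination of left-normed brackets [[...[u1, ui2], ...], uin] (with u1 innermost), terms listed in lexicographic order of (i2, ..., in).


[[[u1, u4], u3], u2]

A multilinear Lie element is pinned by u1-initial words (u1 innermost).
Composite bracket: [u2, [[u4, u1], u3]]
Expanding via [a, b] = ab - ba: 8 signed words (2^3 = 8).
Coefficients come from the u1-initial words:
  sign of u1u4u3u2 is +1, so it contributes +[[[u1, u4], u3], u2]


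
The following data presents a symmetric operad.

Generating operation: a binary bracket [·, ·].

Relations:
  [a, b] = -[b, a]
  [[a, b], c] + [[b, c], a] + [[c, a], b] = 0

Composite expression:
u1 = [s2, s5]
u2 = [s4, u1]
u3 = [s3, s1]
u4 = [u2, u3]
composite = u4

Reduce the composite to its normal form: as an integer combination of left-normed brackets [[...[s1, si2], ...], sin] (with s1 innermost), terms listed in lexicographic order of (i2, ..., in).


-[[[[s1, s3], s2], s5], s4] + [[[[s1, s3], s4], s2], s5] - [[[[s1, s3], s4], s5], s2] + [[[[s1, s3], s5], s2], s4]

A multilinear Lie element is pinned by s1-initial words (s1 innermost).
Composite bracket: [[s4, [s2, s5]], [s3, s1]]
The bracket unfolds into 16 signed words via [a, b] = ab - ba (2^4 = 16).
Keep just the words that open with s1:
  s1s3s2s5s4 appears with sign -1, giving the term -[[[[s1, s3], s2], s5], s4]
  s1s3s4s2s5 appears with sign +1, giving the term +[[[[s1, s3], s4], s2], s5]
  s1s3s4s5s2 appears with sign -1, giving the term -[[[[s1, s3], s4], s5], s2]
  s1s3s5s2s4 appears with sign +1, giving the term +[[[[s1, s3], s5], s2], s4]


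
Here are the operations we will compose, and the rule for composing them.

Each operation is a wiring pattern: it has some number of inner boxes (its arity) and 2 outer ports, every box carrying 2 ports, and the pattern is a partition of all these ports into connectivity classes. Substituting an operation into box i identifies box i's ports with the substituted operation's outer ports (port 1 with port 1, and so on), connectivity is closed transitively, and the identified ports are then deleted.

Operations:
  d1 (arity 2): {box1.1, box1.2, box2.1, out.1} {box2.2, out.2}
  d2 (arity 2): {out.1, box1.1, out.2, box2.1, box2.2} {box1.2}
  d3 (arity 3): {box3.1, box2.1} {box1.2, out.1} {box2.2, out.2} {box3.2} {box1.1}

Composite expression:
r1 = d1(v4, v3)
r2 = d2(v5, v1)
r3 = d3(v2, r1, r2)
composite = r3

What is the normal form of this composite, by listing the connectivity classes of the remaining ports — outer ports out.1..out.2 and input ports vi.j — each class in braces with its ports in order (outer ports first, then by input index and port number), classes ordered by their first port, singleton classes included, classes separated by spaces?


Reachability decides: close wires over d3-identified ports.
d1 over (v4, v3) gives {out.1, v3.1, v4.1, v4.2} {out.2, v3.2}, out.j being that stage's outer ports
d2 over (v5, v1) gives {out.1, out.2, v1.1, v1.2, v5.1} {v5.2}, out.j being that stage's outer ports
d3 over (v2, v4, v3, v5, v1) gives {out.1, v2.2} {out.2, v3.2} {v1.1, v1.2, v3.1, v4.1, v4.2, v5.1} {v2.1} {v5.2}, out.j being that stage's outer ports

{out.1, v2.2} {out.2, v3.2} {v1.1, v1.2, v3.1, v4.1, v4.2, v5.1} {v2.1} {v5.2}


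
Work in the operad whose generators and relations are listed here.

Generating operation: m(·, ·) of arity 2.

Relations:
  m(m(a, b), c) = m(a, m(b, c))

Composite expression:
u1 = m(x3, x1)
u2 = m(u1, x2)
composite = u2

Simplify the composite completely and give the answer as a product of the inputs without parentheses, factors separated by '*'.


x3 * x1 * x2

Every regrouping of m is equal, so read the x-inputs in written order.
m(x3, x1) spells out as x3 * x1
m(m(x3, x1), x2) spells out as x3 * x1 * x2


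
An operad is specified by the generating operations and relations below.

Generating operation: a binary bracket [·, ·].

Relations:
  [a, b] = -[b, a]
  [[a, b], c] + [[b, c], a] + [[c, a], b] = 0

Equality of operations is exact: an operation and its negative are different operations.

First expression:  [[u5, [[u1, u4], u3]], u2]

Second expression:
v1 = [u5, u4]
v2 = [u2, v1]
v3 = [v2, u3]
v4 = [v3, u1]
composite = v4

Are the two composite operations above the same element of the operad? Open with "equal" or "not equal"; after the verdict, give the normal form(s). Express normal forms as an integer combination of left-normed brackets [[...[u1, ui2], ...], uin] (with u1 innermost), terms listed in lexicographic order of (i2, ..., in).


Reducing the first expression gives -[[[[u1, u4], u3], u5], u2]
Reducing the second expression gives [[[[u1, u2], u4], u5], u3] - [[[[u1, u2], u5], u4], u3] - [[[[u1, u3], u2], u4], u5] + [[[[u1, u3], u2], u5], u4] + [[[[u1, u3], u4], u5], u2] - [[[[u1, u3], u5], u4], u2] - [[[[u1, u4], u5], u2], u3] + [[[[u1, u5], u4], u2], u3]
Distinct normal forms: not equal.

not equal: they reduce to -[[[[u1, u4], u3], u5], u2] and [[[[u1, u2], u4], u5], u3] - [[[[u1, u2], u5], u4], u3] - [[[[u1, u3], u2], u4], u5] + [[[[u1, u3], u2], u5], u4] + [[[[u1, u3], u4], u5], u2] - [[[[u1, u3], u5], u4], u2] - [[[[u1, u4], u5], u2], u3] + [[[[u1, u5], u4], u2], u3]


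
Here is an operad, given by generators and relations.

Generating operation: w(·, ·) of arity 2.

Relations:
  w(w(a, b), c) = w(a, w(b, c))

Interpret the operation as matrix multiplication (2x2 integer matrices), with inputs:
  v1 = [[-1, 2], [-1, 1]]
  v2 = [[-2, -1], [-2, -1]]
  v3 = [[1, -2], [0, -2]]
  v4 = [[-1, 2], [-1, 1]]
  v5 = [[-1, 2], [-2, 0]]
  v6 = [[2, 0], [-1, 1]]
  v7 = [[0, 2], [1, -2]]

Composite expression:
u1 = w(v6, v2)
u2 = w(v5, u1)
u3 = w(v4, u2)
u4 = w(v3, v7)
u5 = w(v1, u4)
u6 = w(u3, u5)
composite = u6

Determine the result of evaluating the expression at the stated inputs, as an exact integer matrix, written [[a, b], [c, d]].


[[-24, 12], [-8, 4]]

w(v6, v2) = [[-4, -2], [0, 0]]
w(v5, w(v6, v2)) = [[4, 2], [8, 4]]
w(v4, w(v5, w(v6, v2))) = [[12, 6], [4, 2]]
w(v3, v7) = [[-2, 6], [-2, 4]]
w(v1, w(v3, v7)) = [[-2, 2], [0, -2]]
w(w(v4, w(v5, w(v6, v2))), w(v1, w(v3, v7))) = [[-24, 12], [-8, 4]]


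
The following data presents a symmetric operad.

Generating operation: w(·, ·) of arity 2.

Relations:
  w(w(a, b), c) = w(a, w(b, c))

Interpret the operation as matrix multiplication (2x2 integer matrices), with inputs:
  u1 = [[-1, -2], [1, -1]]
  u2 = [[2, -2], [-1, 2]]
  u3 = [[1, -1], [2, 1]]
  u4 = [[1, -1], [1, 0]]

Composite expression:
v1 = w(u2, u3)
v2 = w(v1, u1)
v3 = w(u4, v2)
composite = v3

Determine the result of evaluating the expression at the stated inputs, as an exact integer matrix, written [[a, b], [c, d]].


[[-2, 17], [-2, 8]]

w(u2, u3) = [[-2, -4], [3, 3]]
w(w(u2, u3), u1) = [[-2, 8], [0, -9]]
w(u4, w(w(u2, u3), u1)) = [[-2, 17], [-2, 8]]


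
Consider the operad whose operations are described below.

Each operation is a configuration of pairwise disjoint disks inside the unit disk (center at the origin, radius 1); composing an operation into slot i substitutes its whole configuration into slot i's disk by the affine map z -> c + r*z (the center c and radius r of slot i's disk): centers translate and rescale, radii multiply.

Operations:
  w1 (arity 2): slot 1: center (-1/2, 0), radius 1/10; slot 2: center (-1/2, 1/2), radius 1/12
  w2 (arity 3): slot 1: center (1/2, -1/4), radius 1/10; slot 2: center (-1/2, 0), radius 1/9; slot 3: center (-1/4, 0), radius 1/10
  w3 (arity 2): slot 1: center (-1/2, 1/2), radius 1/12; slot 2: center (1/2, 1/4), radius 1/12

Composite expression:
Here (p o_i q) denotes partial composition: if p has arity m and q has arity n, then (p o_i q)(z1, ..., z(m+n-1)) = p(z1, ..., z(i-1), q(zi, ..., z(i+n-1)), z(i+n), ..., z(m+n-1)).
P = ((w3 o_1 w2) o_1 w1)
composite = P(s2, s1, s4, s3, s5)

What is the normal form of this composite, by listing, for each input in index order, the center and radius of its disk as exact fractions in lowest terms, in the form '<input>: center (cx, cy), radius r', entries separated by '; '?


s1: center (-37/80, 29/60), radius 1/1440; s2: center (-37/80, 23/48), radius 1/1200; s3: center (-25/48, 1/2), radius 1/120; s4: center (-13/24, 1/2), radius 1/108; s5: center (1/2, 1/4), radius 1/12

Affine substitution under w3: radii multiply and s-centers shift.
s2: after 3 affine steps, its disk has center (-37/80, 23/48), radius 1/1200
s1: after 3 affine steps, its disk has center (-37/80, 29/60), radius 1/1440
s4: after 2 affine steps, its disk has center (-13/24, 1/2), radius 1/108
s3: after 2 affine steps, its disk has center (-25/48, 1/2), radius 1/120
s5: after 1 affine step, its disk has center (1/2, 1/4), radius 1/12
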